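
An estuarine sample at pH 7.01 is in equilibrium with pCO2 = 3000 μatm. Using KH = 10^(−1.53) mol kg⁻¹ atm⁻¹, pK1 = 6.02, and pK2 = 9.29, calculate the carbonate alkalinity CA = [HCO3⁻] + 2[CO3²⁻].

[CO2*] = KH · pCO2 = 10^(−1.53) × 3000×10^-6 = 8.854×10^-5 mol/kg
α₀ = 1/(1 + K1/[H⁺] + K1K2/[H⁺]²) = 1/(1 + 10^+0.99 + 10^-1.29) = 0.09239
DIC = [CO2*]/α₀ = 8.854×10^-5 / 0.09239 = 0.9583 mmol/kg
CA = (α₁ + 2α₂)·DIC = (0.9029 + 2×0.004738) × 0.9583 = 0.874 mmol/kg

CA = 0.874 mmol/kg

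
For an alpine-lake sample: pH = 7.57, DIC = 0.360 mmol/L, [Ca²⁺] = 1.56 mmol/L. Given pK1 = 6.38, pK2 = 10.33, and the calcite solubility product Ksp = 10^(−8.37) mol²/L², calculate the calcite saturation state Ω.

α₂ = 1 / (1 + [H⁺]/K2 + [H⁺]²/(K1K2)) = 1 / (1 + 10^+2.76 + 10^+1.57)
   = 1 / (1 + 575.44 + 37.154) = 1/613.59 = 0.001630
[CO3²⁻] = α₂ × DIC = 0.001630 × 0.360 = 0.0005867 mmol/L = 0.5867 μmol/L
Ksp = 10^(−8.37) = 4.266×10^-9
Ω = [Ca²⁺][CO3²⁻]/Ksp = (1.56×10^-3)(5.867×10^-7) / 4.266×10^-9 = 0.215

Ω = 0.215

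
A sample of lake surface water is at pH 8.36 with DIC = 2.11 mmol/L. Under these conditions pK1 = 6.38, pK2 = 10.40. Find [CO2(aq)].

[CO2*] = 0.0217 mmol/L

α₀ = 1 / (1 + K1/[H⁺] + K1K2/[H⁺]²) = 1 / (1 + 10^+1.98 + 10^-0.06)
   = 1 / (1 + 95.499 + 0.87096) = 1/97.370 = 0.01027
[CO2*] = α₀ × DIC = 0.01027 × 2.11 = 0.0217 mmol/L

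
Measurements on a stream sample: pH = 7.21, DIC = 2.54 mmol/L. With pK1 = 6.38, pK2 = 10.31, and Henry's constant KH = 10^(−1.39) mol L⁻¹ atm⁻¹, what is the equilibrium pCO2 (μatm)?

α₀ = 1 / (1 + K1/[H⁺] + K1K2/[H⁺]²) = 1 / (1 + 10^+0.83 + 10^-2.27)
   = 1 / (1 + 6.7608 + 0.0053703) = 1/7.7662 = 0.1288
[CO2*] = α₀ × DIC = 0.1288 × 2.54 = 0.3271 mmol/L
pCO2 = [CO2*]/KH = 3.271×10^-4 / 4.074×10^-2 = 8030 μatm

pCO2 = 8030 μatm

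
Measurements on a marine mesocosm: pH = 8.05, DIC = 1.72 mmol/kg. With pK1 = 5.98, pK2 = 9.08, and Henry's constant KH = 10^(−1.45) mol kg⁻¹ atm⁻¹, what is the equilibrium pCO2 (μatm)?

α₀ = 1 / (1 + K1/[H⁺] + K1K2/[H⁺]²) = 1 / (1 + 10^+2.07 + 10^+1.04)
   = 1 / (1 + 117.49 + 10.965) = 1/129.45 = 0.007725
[CO2*] = α₀ × DIC = 0.007725 × 1.72 = 0.01329 mmol/kg = 13.29 μmol/kg
pCO2 = [CO2*]/KH = 1.329×10^-5 / 3.548×10^-2 = 374 μatm

pCO2 = 374 μatm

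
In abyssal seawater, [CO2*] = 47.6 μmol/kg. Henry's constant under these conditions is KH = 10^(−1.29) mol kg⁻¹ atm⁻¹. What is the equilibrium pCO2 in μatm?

KH = 10^(−1.29) = 5.129×10^-2 mol kg⁻¹ atm⁻¹
pCO2 = [CO2*]/KH = 47.6×10^-6 / 5.129×10^-2 = 9.28×10^-4 atm = 928 μatm

pCO2 = 928 μatm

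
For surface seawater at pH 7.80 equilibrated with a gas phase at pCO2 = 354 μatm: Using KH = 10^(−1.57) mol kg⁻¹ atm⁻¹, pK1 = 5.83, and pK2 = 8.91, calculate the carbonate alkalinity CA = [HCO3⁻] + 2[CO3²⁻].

CA = 1.03 mmol/kg

[CO2*] = KH · pCO2 = 10^(−1.57) × 354×10^-6 = 9.528×10^-6 mol/kg
α₀ = 1/(1 + K1/[H⁺] + K1K2/[H⁺]²) = 1/(1 + 10^+1.97 + 10^+0.86) = 0.009845
DIC = [CO2*]/α₀ = 9.528×10^-6 / 0.009845 = 0.9678 mmol/kg
CA = (α₁ + 2α₂)·DIC = (0.9188 + 2×0.07132) × 0.9678 = 1.03 mmol/kg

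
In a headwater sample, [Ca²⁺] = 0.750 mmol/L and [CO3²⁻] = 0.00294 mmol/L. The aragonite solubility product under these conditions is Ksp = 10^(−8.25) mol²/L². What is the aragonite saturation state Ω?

Ω = 0.392

Ksp = 10^(−8.25) = 5.623×10^-9
Ω = [Ca²⁺][CO3²⁻]/Ksp = (0.750×10^-3)(0.00294×10^-3) / 5.623×10^-9 = 0.392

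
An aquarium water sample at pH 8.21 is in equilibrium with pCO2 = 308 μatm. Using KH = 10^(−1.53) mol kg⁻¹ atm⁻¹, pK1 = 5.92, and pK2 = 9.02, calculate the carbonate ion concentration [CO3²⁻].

[CO2*] = KH · pCO2 = 10^(−1.53) × 308×10^-6 = 9.090×10^-6 mol/kg
α₀ = 1/(1 + K1/[H⁺] + K1K2/[H⁺]²) = 1/(1 + 10^+2.29 + 10^+1.48) = 0.004421
DIC = [CO2*]/α₀ = 9.090×10^-6 / 0.004421 = 2.056 mmol/kg
[CO3²⁻] = α₂·DIC; α₂ = 0.1335, so [CO3²⁻] = 0.1335 × 2.056 = 0.275 mmol/kg

[CO3²⁻] = 0.275 mmol/kg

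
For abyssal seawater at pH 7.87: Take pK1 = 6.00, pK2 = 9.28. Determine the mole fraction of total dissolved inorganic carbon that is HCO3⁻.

α₁ = 0.950

α₁ = 1 / (1 + [H⁺]/K1 + K2/[H⁺]) = 1 / (1 + 10^-1.87 + 10^-1.41)
   = 1 / (1 + 0.013490 + 0.038905) = 1/1.0524 = 0.9502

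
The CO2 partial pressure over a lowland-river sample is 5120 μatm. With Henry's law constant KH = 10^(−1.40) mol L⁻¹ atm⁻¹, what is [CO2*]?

KH = 10^(−1.40) = 3.981×10^-2 mol L⁻¹ atm⁻¹
[CO2*] = KH · pCO2 = 3.981×10^-2 × 5120×10^-6 atm = 2.04×10^-4 mol/L

[CO2*] = 204 μmol/L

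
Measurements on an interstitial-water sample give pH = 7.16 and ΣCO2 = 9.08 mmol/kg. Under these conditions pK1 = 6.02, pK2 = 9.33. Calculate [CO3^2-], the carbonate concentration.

α₂ = 1 / (1 + [H⁺]/K2 + [H⁺]²/(K1K2)) = 1 / (1 + 10^+2.17 + 10^+1.03)
   = 1 / (1 + 147.91 + 10.715) = 1/159.63 = 0.006265
[CO3²⁻] = α₂ × DIC = 0.006265 × 9.08 = 0.0569 mmol/kg

[CO3²⁻] = 0.0569 mmol/kg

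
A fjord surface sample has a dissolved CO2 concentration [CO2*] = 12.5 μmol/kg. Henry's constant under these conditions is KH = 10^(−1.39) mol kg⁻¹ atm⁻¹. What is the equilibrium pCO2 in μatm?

pCO2 = 307 μatm

KH = 10^(−1.39) = 4.074×10^-2 mol kg⁻¹ atm⁻¹
pCO2 = [CO2*]/KH = 12.5×10^-6 / 4.074×10^-2 = 3.07×10^-4 atm = 307 μatm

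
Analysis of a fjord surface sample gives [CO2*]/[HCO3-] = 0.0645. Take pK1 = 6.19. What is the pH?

pH = 7.38

From K1 = [H⁺][HCO3-]/[CO2*]:  pH = pK1 − log₁₀([CO2*]/[HCO3-])
log₁₀(0.0645) = -1.190
pH = 6.19 − (-1.190) = 7.38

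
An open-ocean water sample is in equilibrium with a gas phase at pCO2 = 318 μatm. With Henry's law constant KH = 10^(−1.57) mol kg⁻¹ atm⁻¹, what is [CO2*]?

[CO2*] = 8.56 μmol/kg

KH = 10^(−1.57) = 2.692×10^-2 mol kg⁻¹ atm⁻¹
[CO2*] = KH · pCO2 = 2.692×10^-2 × 318×10^-6 atm = 8.56×10^-6 mol/kg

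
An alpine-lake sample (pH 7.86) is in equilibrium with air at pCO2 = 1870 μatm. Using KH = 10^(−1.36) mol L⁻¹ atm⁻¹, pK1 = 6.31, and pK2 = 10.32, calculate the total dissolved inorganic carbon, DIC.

DIC = 2.99 mmol/L

[CO2*] = KH · pCO2 = 10^(−1.36) × 1870×10^-6 = 8.163×10^-5 mol/L
α₀ = 1/(1 + K1/[H⁺] + K1K2/[H⁺]²) = 1/(1 + 10^+1.55 + 10^-0.91) = 0.02732
DIC = [CO2*]/α₀ = 8.163×10^-5 / 0.02732 = 2.99 mmol/L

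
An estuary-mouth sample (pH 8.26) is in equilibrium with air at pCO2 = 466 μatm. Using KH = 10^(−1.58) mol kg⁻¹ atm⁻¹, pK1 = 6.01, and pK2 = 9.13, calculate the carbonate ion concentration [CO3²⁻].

[CO2*] = KH · pCO2 = 10^(−1.58) × 466×10^-6 = 1.226×10^-5 mol/kg
α₀ = 1/(1 + K1/[H⁺] + K1K2/[H⁺]²) = 1/(1 + 10^+2.25 + 10^+1.38) = 0.004931
DIC = [CO2*]/α₀ = 1.226×10^-5 / 0.004931 = 2.486 mmol/kg
[CO3²⁻] = α₂·DIC; α₂ = 0.1183, so [CO3²⁻] = 0.1183 × 2.486 = 0.294 mmol/kg

[CO3²⁻] = 0.294 mmol/kg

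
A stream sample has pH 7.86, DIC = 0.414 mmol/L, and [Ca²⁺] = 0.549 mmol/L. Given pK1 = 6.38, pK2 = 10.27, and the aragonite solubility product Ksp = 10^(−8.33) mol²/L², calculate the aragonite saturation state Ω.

Ω = 0.182

α₂ = 1 / (1 + [H⁺]/K2 + [H⁺]²/(K1K2)) = 1 / (1 + 10^+2.41 + 10^+0.93)
   = 1 / (1 + 257.04 + 8.5114) = 1/266.55 = 0.003752
[CO3²⁻] = α₂ × DIC = 0.003752 × 0.414 = 0.001553 mmol/L = 1.553 μmol/L
Ksp = 10^(−8.33) = 4.677×10^-9
Ω = [Ca²⁺][CO3²⁻]/Ksp = (0.549×10^-3)(1.553×10^-6) / 4.677×10^-9 = 0.182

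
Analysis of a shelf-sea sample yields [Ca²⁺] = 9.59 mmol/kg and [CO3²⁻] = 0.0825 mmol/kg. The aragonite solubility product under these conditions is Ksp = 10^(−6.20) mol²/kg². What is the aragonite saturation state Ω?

Ω = 1.25

Ksp = 10^(−6.20) = 6.310×10^-7
Ω = [Ca²⁺][CO3²⁻]/Ksp = (9.59×10^-3)(0.0825×10^-3) / 6.310×10^-7 = 1.25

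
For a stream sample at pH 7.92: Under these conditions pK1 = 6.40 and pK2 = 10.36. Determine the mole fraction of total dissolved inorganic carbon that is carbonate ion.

α₂ = 1 / (1 + [H⁺]/K2 + [H⁺]²/(K1K2)) = 1 / (1 + 10^+2.44 + 10^+0.92)
   = 1 / (1 + 275.42 + 8.3176) = 1/284.74 = 0.003512

α₂ = 0.00351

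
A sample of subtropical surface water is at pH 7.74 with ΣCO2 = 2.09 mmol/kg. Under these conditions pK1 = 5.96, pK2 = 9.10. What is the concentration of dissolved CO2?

[CO2*] = 0.0327 mmol/kg

α₀ = 1 / (1 + K1/[H⁺] + K1K2/[H⁺]²) = 1 / (1 + 10^+1.78 + 10^+0.42)
   = 1 / (1 + 60.256 + 2.6303) = 1/63.886 = 0.01565
[CO2*] = α₀ × DIC = 0.01565 × 2.09 = 0.0327 mmol/kg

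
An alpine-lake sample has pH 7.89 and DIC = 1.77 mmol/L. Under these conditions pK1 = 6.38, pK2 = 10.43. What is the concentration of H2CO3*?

[CO2*] = 0.0529 mmol/L

α₀ = 1 / (1 + K1/[H⁺] + K1K2/[H⁺]²) = 1 / (1 + 10^+1.51 + 10^-1.03)
   = 1 / (1 + 32.359 + 0.093325) = 1/33.453 = 0.02989
[CO2*] = α₀ × DIC = 0.02989 × 1.77 = 0.0529 mmol/L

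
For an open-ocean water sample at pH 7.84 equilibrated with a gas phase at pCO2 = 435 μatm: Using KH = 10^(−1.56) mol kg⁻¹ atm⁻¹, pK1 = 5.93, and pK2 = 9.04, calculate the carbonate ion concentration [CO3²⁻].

[CO3²⁻] = 0.0614 mmol/kg

[CO2*] = KH · pCO2 = 10^(−1.56) × 435×10^-6 = 1.198×10^-5 mol/kg
α₀ = 1/(1 + K1/[H⁺] + K1K2/[H⁺]²) = 1/(1 + 10^+1.91 + 10^+0.71) = 0.01144
DIC = [CO2*]/α₀ = 1.198×10^-5 / 0.01144 = 1.047 mmol/kg
[CO3²⁻] = α₂·DIC; α₂ = 0.05867, so [CO3²⁻] = 0.05867 × 1.047 = 0.0614 mmol/kg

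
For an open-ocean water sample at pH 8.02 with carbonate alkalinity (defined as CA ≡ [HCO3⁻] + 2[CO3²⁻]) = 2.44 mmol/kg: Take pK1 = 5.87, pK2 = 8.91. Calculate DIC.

DIC = 2.20 mmol/kg

CA = [HCO3⁻] + 2[CO3²⁻] = (α₁ + 2α₂)·DIC
At pH 8.02: [H⁺]/K1 = 10^-2.15 = 0.0070795, K2/[H⁺] = 10^-0.89 = 0.12882
α₁ = 1/(1 + 0.0070795 + 0.12882) = 1/1.1359 = 0.8804; α₂ = α₁·K2/[H⁺] = 0.1134
α₁ + 2α₂ = 1.1072
DIC = CA / (α₁ + 2α₂) = 2.44 / 1.1072 = 2.20 mmol/kg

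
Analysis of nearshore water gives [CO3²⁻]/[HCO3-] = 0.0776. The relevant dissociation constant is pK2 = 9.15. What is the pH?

From K2 = [H⁺][CO3²⁻]/[HCO3-]:  pH = pK2 + log₁₀([CO3²⁻]/[HCO3-])
log₁₀(0.0776) = -1.110
pH = 9.15 + (-1.110) = 8.04

pH = 8.04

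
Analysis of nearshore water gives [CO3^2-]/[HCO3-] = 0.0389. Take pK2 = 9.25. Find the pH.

pH = 7.84

From K2 = [H⁺][CO3^2-]/[HCO3-]:  pH = pK2 + log₁₀([CO3^2-]/[HCO3-])
log₁₀(0.0389) = -1.410
pH = 9.25 + (-1.410) = 7.84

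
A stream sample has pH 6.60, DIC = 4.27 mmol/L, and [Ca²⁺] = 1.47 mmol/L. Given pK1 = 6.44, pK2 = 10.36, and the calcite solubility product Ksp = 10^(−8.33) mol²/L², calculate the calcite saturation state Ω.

Ω = 0.138

α₂ = 1 / (1 + [H⁺]/K2 + [H⁺]²/(K1K2)) = 1 / (1 + 10^+3.76 + 10^+3.60)
   = 1 / (1 + 5754.4 + 3981.1) = 1/9736.5 = 0.0001027
[CO3²⁻] = α₂ × DIC = 0.0001027 × 4.27 = 0.0004386 mmol/L = 0.4386 μmol/L
Ksp = 10^(−8.33) = 4.677×10^-9
Ω = [Ca²⁺][CO3²⁻]/Ksp = (1.47×10^-3)(4.386×10^-7) / 4.677×10^-9 = 0.138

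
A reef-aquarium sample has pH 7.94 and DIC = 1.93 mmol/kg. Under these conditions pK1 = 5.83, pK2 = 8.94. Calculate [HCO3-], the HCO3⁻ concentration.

α₁ = 1 / (1 + [H⁺]/K1 + K2/[H⁺]) = 1 / (1 + 10^-2.11 + 10^-1.00)
   = 1 / (1 + 0.0077625 + 0.10000) = 1/1.1078 = 0.9027
[HCO3⁻] = α₁ × DIC = 0.9027 × 1.93 = 1.74 mmol/kg

[HCO3⁻] = 1.74 mmol/kg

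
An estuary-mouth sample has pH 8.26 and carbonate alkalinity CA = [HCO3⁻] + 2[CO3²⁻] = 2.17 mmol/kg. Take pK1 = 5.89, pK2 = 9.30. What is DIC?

DIC = 2.01 mmol/kg

CA = [HCO3⁻] + 2[CO3²⁻] = (α₁ + 2α₂)·DIC
At pH 8.26: [H⁺]/K1 = 10^-2.37 = 0.0042658, K2/[H⁺] = 10^-1.04 = 0.091201
α₁ = 1/(1 + 0.0042658 + 0.091201) = 1/1.0955 = 0.9129; α₂ = α₁·K2/[H⁺] = 0.08325
α₁ + 2α₂ = 1.0794
DIC = CA / (α₁ + 2α₂) = 2.17 / 1.0794 = 2.01 mmol/kg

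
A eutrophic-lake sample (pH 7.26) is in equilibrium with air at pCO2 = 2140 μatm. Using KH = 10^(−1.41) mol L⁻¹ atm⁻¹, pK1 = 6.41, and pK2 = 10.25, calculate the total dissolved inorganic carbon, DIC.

DIC = 0.673 mmol/L

[CO2*] = KH · pCO2 = 10^(−1.41) × 2140×10^-6 = 8.326×10^-5 mol/L
α₀ = 1/(1 + K1/[H⁺] + K1K2/[H⁺]²) = 1/(1 + 10^+0.85 + 10^-2.14) = 0.1237
DIC = [CO2*]/α₀ = 8.326×10^-5 / 0.1237 = 0.673 mmol/L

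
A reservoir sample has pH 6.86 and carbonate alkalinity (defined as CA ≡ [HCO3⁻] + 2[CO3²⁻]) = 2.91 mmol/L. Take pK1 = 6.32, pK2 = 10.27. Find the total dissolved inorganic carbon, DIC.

CA = [HCO3⁻] + 2[CO3²⁻] = (α₁ + 2α₂)·DIC
At pH 6.86: [H⁺]/K1 = 10^-0.54 = 0.28840, K2/[H⁺] = 10^-3.41 = 0.00038905
α₁ = 1/(1 + 0.28840 + 0.00038905) = 1/1.2888 = 0.7759; α₂ = α₁·K2/[H⁺] = 0.0003019
α₁ + 2α₂ = 0.7765
DIC = CA / (α₁ + 2α₂) = 2.91 / 0.7765 = 3.75 mmol/L

DIC = 3.75 mmol/L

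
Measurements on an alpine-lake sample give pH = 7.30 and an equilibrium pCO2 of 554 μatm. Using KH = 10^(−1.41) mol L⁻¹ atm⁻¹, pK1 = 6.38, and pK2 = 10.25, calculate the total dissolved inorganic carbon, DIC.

DIC = 0.201 mmol/L

[CO2*] = KH · pCO2 = 10^(−1.41) × 554×10^-6 = 2.155×10^-5 mol/L
α₀ = 1/(1 + K1/[H⁺] + K1K2/[H⁺]²) = 1/(1 + 10^+0.92 + 10^-2.03) = 0.1072
DIC = [CO2*]/α₀ = 2.155×10^-5 / 0.1072 = 0.201 mmol/L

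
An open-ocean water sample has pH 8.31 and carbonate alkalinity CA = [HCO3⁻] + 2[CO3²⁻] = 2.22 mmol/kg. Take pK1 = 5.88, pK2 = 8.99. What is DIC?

DIC = 1.90 mmol/kg

CA = [HCO3⁻] + 2[CO3²⁻] = (α₁ + 2α₂)·DIC
At pH 8.31: [H⁺]/K1 = 10^-2.43 = 0.0037154, K2/[H⁺] = 10^-0.68 = 0.20893
α₁ = 1/(1 + 0.0037154 + 0.20893) = 1/1.2126 = 0.8246; α₂ = α₁·K2/[H⁺] = 0.1723
α₁ + 2α₂ = 1.1692
DIC = CA / (α₁ + 2α₂) = 2.22 / 1.1692 = 1.90 mmol/kg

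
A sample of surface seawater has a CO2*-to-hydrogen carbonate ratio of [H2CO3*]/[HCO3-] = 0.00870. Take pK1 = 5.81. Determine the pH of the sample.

From K1 = [H⁺][HCO3-]/[H2CO3*]:  pH = pK1 − log₁₀([H2CO3*]/[HCO3-])
log₁₀(0.00870) = -2.060
pH = 5.81 − (-2.060) = 7.87

pH = 7.87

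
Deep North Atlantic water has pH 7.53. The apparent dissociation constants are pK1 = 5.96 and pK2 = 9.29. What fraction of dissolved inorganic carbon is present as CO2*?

α₀ = 1 / (1 + K1/[H⁺] + K1K2/[H⁺]²) = 1 / (1 + 10^+1.57 + 10^-0.19)
   = 1 / (1 + 37.154 + 0.64565) = 1/38.799 = 0.02577

α₀ = 0.0258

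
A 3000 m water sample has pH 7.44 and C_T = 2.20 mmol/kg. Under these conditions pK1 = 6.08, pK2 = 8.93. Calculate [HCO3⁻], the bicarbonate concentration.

[HCO3⁻] = 2.04 mmol/kg

α₁ = 1 / (1 + [H⁺]/K1 + K2/[H⁺]) = 1 / (1 + 10^-1.36 + 10^-1.49)
   = 1 / (1 + 0.043652 + 0.032359) = 1/1.0760 = 0.9294
[HCO3⁻] = α₁ × DIC = 0.9294 × 2.20 = 2.04 mmol/kg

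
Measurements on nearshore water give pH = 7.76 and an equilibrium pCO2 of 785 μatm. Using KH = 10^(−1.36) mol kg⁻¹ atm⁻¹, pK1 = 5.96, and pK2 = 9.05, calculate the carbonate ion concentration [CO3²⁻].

[CO2*] = KH · pCO2 = 10^(−1.36) × 785×10^-6 = 3.427×10^-5 mol/kg
α₀ = 1/(1 + K1/[H⁺] + K1K2/[H⁺]²) = 1/(1 + 10^+1.80 + 10^+0.51) = 0.01485
DIC = [CO2*]/α₀ = 3.427×10^-5 / 0.01485 = 2.307 mmol/kg
[CO3²⁻] = α₂·DIC; α₂ = 0.04806, so [CO3²⁻] = 0.04806 × 2.307 = 0.111 mmol/kg

[CO3²⁻] = 0.111 mmol/kg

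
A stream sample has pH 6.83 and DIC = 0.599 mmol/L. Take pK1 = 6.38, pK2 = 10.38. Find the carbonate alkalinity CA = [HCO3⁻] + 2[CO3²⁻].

CA = [HCO3⁻] + 2[CO3²⁻] = (α₁ + 2α₂)·DIC
At pH 6.83: [H⁺]/K1 = 10^-0.45 = 0.35481, K2/[H⁺] = 10^-3.55 = 0.00028184
α₁ = 1/(1 + 0.35481 + 0.00028184) = 1/1.3551 = 0.7380; α₂ = α₁·K2/[H⁺] = 0.0002080
α₁ + 2α₂ = 0.7384
CA = 0.7384 × 0.599 = 0.442 mmol/L

CA = 0.442 mmol/L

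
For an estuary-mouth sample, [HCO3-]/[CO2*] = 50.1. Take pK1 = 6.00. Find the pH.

pH = 7.70

From K1 = [H⁺][HCO3-]/[CO2*]:  pH = pK1 + log₁₀([HCO3-]/[CO2*])
log₁₀(50.1) = +1.700
pH = 6.00 + (+1.700) = 7.70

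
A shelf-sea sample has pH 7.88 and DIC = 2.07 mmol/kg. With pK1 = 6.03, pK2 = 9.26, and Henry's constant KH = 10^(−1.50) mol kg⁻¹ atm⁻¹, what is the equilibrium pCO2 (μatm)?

pCO2 = 876 μatm

α₀ = 1 / (1 + K1/[H⁺] + K1K2/[H⁺]²) = 1 / (1 + 10^+1.85 + 10^+0.47)
   = 1 / (1 + 70.795 + 2.9512) = 1/74.746 = 0.01338
[CO2*] = α₀ × DIC = 0.01338 × 2.07 = 0.02769 mmol/kg
pCO2 = [CO2*]/KH = 2.769×10^-5 / 3.162×10^-2 = 876 μatm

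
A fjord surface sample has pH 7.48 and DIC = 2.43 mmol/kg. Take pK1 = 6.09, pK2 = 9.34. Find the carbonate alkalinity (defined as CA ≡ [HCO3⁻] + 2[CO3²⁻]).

CA = 2.37 mmol/kg

CA = [HCO3⁻] + 2[CO3²⁻] = (α₁ + 2α₂)·DIC
At pH 7.48: [H⁺]/K1 = 10^-1.39 = 0.040738, K2/[H⁺] = 10^-1.86 = 0.013804
α₁ = 1/(1 + 0.040738 + 0.013804) = 1/1.0545 = 0.9483; α₂ = α₁·K2/[H⁺] = 0.01309
α₁ + 2α₂ = 0.9745
CA = 0.9745 × 2.43 = 2.37 mmol/kg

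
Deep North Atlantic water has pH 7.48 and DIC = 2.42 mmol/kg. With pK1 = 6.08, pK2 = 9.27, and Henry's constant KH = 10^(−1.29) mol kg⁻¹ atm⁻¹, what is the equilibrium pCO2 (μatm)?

α₀ = 1 / (1 + K1/[H⁺] + K1K2/[H⁺]²) = 1 / (1 + 10^+1.40 + 10^-0.39)
   = 1 / (1 + 25.119 + 0.40738) = 1/26.526 = 0.03770
[CO2*] = α₀ × DIC = 0.03770 × 2.42 = 0.09123 mmol/kg
pCO2 = [CO2*]/KH = 9.123×10^-5 / 5.129×10^-2 = 1780 μatm

pCO2 = 1780 μatm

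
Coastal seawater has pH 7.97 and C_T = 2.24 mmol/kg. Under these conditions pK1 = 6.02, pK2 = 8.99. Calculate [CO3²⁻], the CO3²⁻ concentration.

α₂ = 1 / (1 + [H⁺]/K2 + [H⁺]²/(K1K2)) = 1 / (1 + 10^+1.02 + 10^-0.93)
   = 1 / (1 + 10.471 + 0.11749) = 1/11.589 = 0.08629
[CO3²⁻] = α₂ × DIC = 0.08629 × 2.24 = 0.193 mmol/kg

[CO3²⁻] = 0.193 mmol/kg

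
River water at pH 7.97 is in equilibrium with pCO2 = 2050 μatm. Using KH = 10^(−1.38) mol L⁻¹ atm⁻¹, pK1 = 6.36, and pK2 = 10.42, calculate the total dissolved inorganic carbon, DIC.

[CO2*] = KH · pCO2 = 10^(−1.38) × 2050×10^-6 = 8.546×10^-5 mol/L
α₀ = 1/(1 + K1/[H⁺] + K1K2/[H⁺]²) = 1/(1 + 10^+1.61 + 10^-0.84) = 0.02388
DIC = [CO2*]/α₀ = 8.546×10^-5 / 0.02388 = 3.58 mmol/L

DIC = 3.58 mmol/L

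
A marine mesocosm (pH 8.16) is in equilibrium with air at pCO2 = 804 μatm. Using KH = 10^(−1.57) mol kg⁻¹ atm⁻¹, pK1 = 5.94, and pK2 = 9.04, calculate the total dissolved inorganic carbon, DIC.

DIC = 4.09 mmol/kg

[CO2*] = KH · pCO2 = 10^(−1.57) × 804×10^-6 = 2.164×10^-5 mol/kg
α₀ = 1/(1 + K1/[H⁺] + K1K2/[H⁺]²) = 1/(1 + 10^+2.22 + 10^+1.34) = 0.005296
DIC = [CO2*]/α₀ = 2.164×10^-5 / 0.005296 = 4.09 mmol/kg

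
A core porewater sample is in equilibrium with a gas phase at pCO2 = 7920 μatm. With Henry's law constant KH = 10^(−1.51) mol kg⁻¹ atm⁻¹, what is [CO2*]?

[CO2*] = 245 μmol/kg

KH = 10^(−1.51) = 3.090×10^-2 mol kg⁻¹ atm⁻¹
[CO2*] = KH · pCO2 = 3.090×10^-2 × 7920×10^-6 atm = 2.45×10^-4 mol/kg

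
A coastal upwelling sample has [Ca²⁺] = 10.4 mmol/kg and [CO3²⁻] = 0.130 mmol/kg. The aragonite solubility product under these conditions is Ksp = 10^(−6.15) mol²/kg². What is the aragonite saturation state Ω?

Ω = 1.91

Ksp = 10^(−6.15) = 7.079×10^-7
Ω = [Ca²⁺][CO3²⁻]/Ksp = (10.4×10^-3)(0.130×10^-3) / 7.079×10^-7 = 1.91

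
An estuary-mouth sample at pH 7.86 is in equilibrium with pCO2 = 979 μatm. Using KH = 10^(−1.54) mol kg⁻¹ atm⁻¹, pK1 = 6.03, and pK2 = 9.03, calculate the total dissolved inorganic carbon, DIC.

[CO2*] = KH · pCO2 = 10^(−1.54) × 979×10^-6 = 2.823×10^-5 mol/kg
α₀ = 1/(1 + K1/[H⁺] + K1K2/[H⁺]²) = 1/(1 + 10^+1.83 + 10^+0.66) = 0.01367
DIC = [CO2*]/α₀ = 2.823×10^-5 / 0.01367 = 2.07 mmol/kg

DIC = 2.07 mmol/kg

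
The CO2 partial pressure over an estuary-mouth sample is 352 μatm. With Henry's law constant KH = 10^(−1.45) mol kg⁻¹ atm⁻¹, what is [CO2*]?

[CO2*] = 12.5 μmol/kg

KH = 10^(−1.45) = 3.548×10^-2 mol kg⁻¹ atm⁻¹
[CO2*] = KH · pCO2 = 3.548×10^-2 × 352×10^-6 atm = 1.25×10^-5 mol/kg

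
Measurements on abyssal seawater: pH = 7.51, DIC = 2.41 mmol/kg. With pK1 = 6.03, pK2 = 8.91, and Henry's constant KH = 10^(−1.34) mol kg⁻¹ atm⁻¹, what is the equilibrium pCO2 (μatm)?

α₀ = 1 / (1 + K1/[H⁺] + K1K2/[H⁺]²) = 1 / (1 + 10^+1.48 + 10^+0.08)
   = 1 / (1 + 30.200 + 1.2023) = 1/32.402 = 0.03086
[CO2*] = α₀ × DIC = 0.03086 × 2.41 = 0.07438 mmol/kg
pCO2 = [CO2*]/KH = 7.438×10^-5 / 4.571×10^-2 = 1630 μatm

pCO2 = 1630 μatm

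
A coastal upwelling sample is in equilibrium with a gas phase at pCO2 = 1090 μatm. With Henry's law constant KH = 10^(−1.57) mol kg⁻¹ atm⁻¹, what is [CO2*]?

[CO2*] = 29.3 μmol/kg

KH = 10^(−1.57) = 2.692×10^-2 mol kg⁻¹ atm⁻¹
[CO2*] = KH · pCO2 = 2.692×10^-2 × 1090×10^-6 atm = 2.93×10^-5 mol/kg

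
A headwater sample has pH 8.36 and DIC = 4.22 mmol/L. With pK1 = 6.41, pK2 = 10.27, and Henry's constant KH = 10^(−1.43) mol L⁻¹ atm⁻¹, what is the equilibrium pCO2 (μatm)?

pCO2 = 1250 μatm

α₀ = 1 / (1 + K1/[H⁺] + K1K2/[H⁺]²) = 1 / (1 + 10^+1.95 + 10^+0.04)
   = 1 / (1 + 89.125 + 1.0965) = 1/91.222 = 0.01096
[CO2*] = α₀ × DIC = 0.01096 × 4.22 = 0.04626 mmol/L
pCO2 = [CO2*]/KH = 4.626×10^-5 / 3.715×10^-2 = 1250 μatm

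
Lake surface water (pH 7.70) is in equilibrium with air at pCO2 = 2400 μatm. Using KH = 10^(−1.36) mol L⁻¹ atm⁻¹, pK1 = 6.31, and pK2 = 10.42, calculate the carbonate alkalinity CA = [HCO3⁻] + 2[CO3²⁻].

CA = 2.58 mmol/L

[CO2*] = KH · pCO2 = 10^(−1.36) × 2400×10^-6 = 1.048×10^-4 mol/L
α₀ = 1/(1 + K1/[H⁺] + K1K2/[H⁺]²) = 1/(1 + 10^+1.39 + 10^-1.33) = 0.03907
DIC = [CO2*]/α₀ = 1.048×10^-4 / 0.03907 = 2.681 mmol/L
CA = (α₁ + 2α₂)·DIC = (0.9591 + 2×0.001828) × 2.681 = 2.58 mmol/L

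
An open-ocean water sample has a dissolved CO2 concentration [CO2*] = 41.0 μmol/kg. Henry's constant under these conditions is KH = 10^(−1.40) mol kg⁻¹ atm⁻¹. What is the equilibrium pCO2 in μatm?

pCO2 = 1030 μatm

KH = 10^(−1.40) = 3.981×10^-2 mol kg⁻¹ atm⁻¹
pCO2 = [CO2*]/KH = 41.0×10^-6 / 3.981×10^-2 = 1.03×10^-3 atm = 1030 μatm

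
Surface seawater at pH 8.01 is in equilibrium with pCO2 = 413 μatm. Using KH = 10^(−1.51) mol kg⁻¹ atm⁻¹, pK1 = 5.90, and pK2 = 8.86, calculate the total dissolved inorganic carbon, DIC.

DIC = 1.89 mmol/kg

[CO2*] = KH · pCO2 = 10^(−1.51) × 413×10^-6 = 1.276×10^-5 mol/kg
α₀ = 1/(1 + K1/[H⁺] + K1K2/[H⁺]²) = 1/(1 + 10^+2.11 + 10^+1.26) = 0.006756
DIC = [CO2*]/α₀ = 1.276×10^-5 / 0.006756 = 1.89 mmol/kg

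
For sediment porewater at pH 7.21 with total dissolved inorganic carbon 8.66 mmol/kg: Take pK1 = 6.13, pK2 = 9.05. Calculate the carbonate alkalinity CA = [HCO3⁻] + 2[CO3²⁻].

CA = [HCO3⁻] + 2[CO3²⁻] = (α₁ + 2α₂)·DIC
At pH 7.21: [H⁺]/K1 = 10^-1.08 = 0.083176, K2/[H⁺] = 10^-1.84 = 0.014454
α₁ = 1/(1 + 0.083176 + 0.014454) = 1/1.0976 = 0.9111; α₂ = α₁·K2/[H⁺] = 0.01317
α₁ + 2α₂ = 0.9374
CA = 0.9374 × 8.66 = 8.12 mmol/kg

CA = 8.12 mmol/kg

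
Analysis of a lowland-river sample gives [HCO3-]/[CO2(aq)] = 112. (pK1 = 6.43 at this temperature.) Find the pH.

From K1 = [H⁺][HCO3-]/[CO2(aq)]:  pH = pK1 + log₁₀([HCO3-]/[CO2(aq)])
log₁₀(112) = +2.049
pH = 6.43 + (+2.049) = 8.48

pH = 8.48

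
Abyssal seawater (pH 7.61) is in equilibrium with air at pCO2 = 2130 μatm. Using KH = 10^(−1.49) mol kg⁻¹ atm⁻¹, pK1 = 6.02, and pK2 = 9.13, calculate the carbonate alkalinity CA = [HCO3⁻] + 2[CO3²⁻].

CA = 2.84 mmol/kg

[CO2*] = KH · pCO2 = 10^(−1.49) × 2130×10^-6 = 6.893×10^-5 mol/kg
α₀ = 1/(1 + K1/[H⁺] + K1K2/[H⁺]²) = 1/(1 + 10^+1.59 + 10^+0.07) = 0.02434
DIC = [CO2*]/α₀ = 6.893×10^-5 / 0.02434 = 2.831 mmol/kg
CA = (α₁ + 2α₂)·DIC = (0.9471 + 2×0.02860) × 2.831 = 2.84 mmol/kg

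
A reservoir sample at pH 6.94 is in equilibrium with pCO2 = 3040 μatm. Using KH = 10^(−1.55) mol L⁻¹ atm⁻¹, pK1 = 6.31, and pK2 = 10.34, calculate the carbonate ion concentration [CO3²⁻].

[CO2*] = KH · pCO2 = 10^(−1.55) × 3040×10^-6 = 8.568×10^-5 mol/L
α₀ = 1/(1 + K1/[H⁺] + K1K2/[H⁺]²) = 1/(1 + 10^+0.63 + 10^-2.77) = 0.1898
DIC = [CO2*]/α₀ = 8.568×10^-5 / 0.1898 = 0.4513 mmol/L
[CO3²⁻] = α₂·DIC; α₂ = 0.0003224, so [CO3²⁻] = 0.0003224 × 0.4513 = 0.000146 mmol/L = 0.146 μmol/L

[CO3²⁻] = 0.146 μmol/L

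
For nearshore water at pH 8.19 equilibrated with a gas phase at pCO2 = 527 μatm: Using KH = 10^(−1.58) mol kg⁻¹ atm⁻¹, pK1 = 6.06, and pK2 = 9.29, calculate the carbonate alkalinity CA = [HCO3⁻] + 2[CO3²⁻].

[CO2*] = KH · pCO2 = 10^(−1.58) × 527×10^-6 = 1.386×10^-5 mol/kg
α₀ = 1/(1 + K1/[H⁺] + K1K2/[H⁺]²) = 1/(1 + 10^+2.13 + 10^+1.03) = 0.006821
DIC = [CO2*]/α₀ = 1.386×10^-5 / 0.006821 = 2.032 mmol/kg
CA = (α₁ + 2α₂)·DIC = (0.9201 + 2×0.07309) × 2.032 = 2.17 mmol/kg

CA = 2.17 mmol/kg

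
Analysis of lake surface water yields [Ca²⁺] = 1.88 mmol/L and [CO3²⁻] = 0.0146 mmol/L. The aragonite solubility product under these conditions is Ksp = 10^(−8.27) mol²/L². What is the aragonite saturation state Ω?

Ksp = 10^(−8.27) = 5.370×10^-9
Ω = [Ca²⁺][CO3²⁻]/Ksp = (1.88×10^-3)(0.0146×10^-3) / 5.370×10^-9 = 5.11

Ω = 5.11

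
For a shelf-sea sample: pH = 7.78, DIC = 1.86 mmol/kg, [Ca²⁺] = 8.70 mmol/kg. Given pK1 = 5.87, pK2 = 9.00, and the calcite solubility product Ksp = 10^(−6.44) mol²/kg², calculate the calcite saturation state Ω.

α₂ = 1 / (1 + [H⁺]/K2 + [H⁺]²/(K1K2)) = 1 / (1 + 10^+1.22 + 10^-0.69)
   = 1 / (1 + 16.596 + 0.20417) = 1/17.800 = 0.05618
[CO3²⁻] = α₂ × DIC = 0.05618 × 1.86 = 0.1045 mmol/kg
Ksp = 10^(−6.44) = 3.631×10^-7
Ω = [Ca²⁺][CO3²⁻]/Ksp = (8.70×10^-3)(1.045×10^-4) / 3.631×10^-7 = 2.50

Ω = 2.50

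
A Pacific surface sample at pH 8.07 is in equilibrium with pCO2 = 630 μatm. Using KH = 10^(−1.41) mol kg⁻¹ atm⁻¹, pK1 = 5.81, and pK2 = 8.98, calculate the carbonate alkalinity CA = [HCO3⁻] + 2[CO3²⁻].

[CO2*] = KH · pCO2 = 10^(−1.41) × 630×10^-6 = 2.451×10^-5 mol/kg
α₀ = 1/(1 + K1/[H⁺] + K1K2/[H⁺]²) = 1/(1 + 10^+2.26 + 10^+1.35) = 0.004870
DIC = [CO2*]/α₀ = 2.451×10^-5 / 0.004870 = 5.033 mmol/kg
CA = (α₁ + 2α₂)·DIC = (0.8861 + 2×0.1090) × 5.033 = 5.56 mmol/kg

CA = 5.56 mmol/kg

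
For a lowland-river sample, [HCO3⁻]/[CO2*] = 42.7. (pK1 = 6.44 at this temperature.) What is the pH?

From K1 = [H⁺][HCO3⁻]/[CO2*]:  pH = pK1 + log₁₀([HCO3⁻]/[CO2*])
log₁₀(42.7) = +1.630
pH = 6.44 + (+1.630) = 8.07

pH = 8.07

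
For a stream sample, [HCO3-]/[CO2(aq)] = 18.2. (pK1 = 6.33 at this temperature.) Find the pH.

pH = 7.59

From K1 = [H⁺][HCO3-]/[CO2(aq)]:  pH = pK1 + log₁₀([HCO3-]/[CO2(aq)])
log₁₀(18.2) = +1.260
pH = 6.33 + (+1.260) = 7.59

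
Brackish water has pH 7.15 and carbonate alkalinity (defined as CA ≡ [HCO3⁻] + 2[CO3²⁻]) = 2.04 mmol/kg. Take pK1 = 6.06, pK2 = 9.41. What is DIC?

CA = [HCO3⁻] + 2[CO3²⁻] = (α₁ + 2α₂)·DIC
At pH 7.15: [H⁺]/K1 = 10^-1.09 = 0.081283, K2/[H⁺] = 10^-2.26 = 0.0054954
α₁ = 1/(1 + 0.081283 + 0.0054954) = 1/1.0868 = 0.9202; α₂ = α₁·K2/[H⁺] = 0.005057
α₁ + 2α₂ = 0.9303
DIC = CA / (α₁ + 2α₂) = 2.04 / 0.9303 = 2.19 mmol/kg

DIC = 2.19 mmol/kg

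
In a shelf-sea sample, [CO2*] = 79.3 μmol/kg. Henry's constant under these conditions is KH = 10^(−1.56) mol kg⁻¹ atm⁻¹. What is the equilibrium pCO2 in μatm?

pCO2 = 2880 μatm

KH = 10^(−1.56) = 2.754×10^-2 mol kg⁻¹ atm⁻¹
pCO2 = [CO2*]/KH = 79.3×10^-6 / 2.754×10^-2 = 2.88×10^-3 atm = 2880 μatm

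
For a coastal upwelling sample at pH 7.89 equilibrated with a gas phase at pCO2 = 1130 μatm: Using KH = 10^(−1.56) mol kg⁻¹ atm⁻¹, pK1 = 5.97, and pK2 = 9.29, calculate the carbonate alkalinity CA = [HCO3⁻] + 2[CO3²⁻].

CA = 2.79 mmol/kg

[CO2*] = KH · pCO2 = 10^(−1.56) × 1130×10^-6 = 3.112×10^-5 mol/kg
α₀ = 1/(1 + K1/[H⁺] + K1K2/[H⁺]²) = 1/(1 + 10^+1.92 + 10^+0.52) = 0.01143
DIC = [CO2*]/α₀ = 3.112×10^-5 / 0.01143 = 2.723 mmol/kg
CA = (α₁ + 2α₂)·DIC = (0.9507 + 2×0.03785) × 2.723 = 2.79 mmol/kg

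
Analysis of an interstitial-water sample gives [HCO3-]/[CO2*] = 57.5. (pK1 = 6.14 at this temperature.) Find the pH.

pH = 7.90

From K1 = [H⁺][HCO3-]/[CO2*]:  pH = pK1 + log₁₀([HCO3-]/[CO2*])
log₁₀(57.5) = +1.760
pH = 6.14 + (+1.760) = 7.90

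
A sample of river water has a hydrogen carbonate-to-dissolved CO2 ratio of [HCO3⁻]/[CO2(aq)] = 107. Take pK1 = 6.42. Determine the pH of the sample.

From K1 = [H⁺][HCO3⁻]/[CO2(aq)]:  pH = pK1 + log₁₀([HCO3⁻]/[CO2(aq)])
log₁₀(107) = +2.029
pH = 6.42 + (+2.029) = 8.45

pH = 8.45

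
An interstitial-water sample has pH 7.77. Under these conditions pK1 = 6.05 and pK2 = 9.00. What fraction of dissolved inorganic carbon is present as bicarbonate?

α₁ = 1 / (1 + [H⁺]/K1 + K2/[H⁺]) = 1 / (1 + 10^-1.72 + 10^-1.23)
   = 1 / (1 + 0.019055 + 0.058884) = 1/1.0779 = 0.9277

α₁ = 0.928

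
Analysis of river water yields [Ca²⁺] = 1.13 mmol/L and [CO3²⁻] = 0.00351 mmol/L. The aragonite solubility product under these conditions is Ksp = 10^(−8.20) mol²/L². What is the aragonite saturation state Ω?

Ω = 0.629

Ksp = 10^(−8.20) = 6.310×10^-9
Ω = [Ca²⁺][CO3²⁻]/Ksp = (1.13×10^-3)(0.00351×10^-3) / 6.310×10^-9 = 0.629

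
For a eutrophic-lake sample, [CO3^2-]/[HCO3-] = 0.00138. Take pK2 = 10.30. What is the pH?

From K2 = [H⁺][CO3^2-]/[HCO3-]:  pH = pK2 + log₁₀([CO3^2-]/[HCO3-])
log₁₀(0.00138) = -2.860
pH = 10.30 + (-2.860) = 7.44

pH = 7.44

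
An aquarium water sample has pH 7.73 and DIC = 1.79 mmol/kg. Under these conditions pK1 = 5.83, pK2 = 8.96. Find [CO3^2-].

[CO3²⁻] = 0.0984 mmol/kg

α₂ = 1 / (1 + [H⁺]/K2 + [H⁺]²/(K1K2)) = 1 / (1 + 10^+1.23 + 10^-0.67)
   = 1 / (1 + 16.982 + 0.21380) = 1/18.196 = 0.05496
[CO3²⁻] = α₂ × DIC = 0.05496 × 1.79 = 0.0984 mmol/kg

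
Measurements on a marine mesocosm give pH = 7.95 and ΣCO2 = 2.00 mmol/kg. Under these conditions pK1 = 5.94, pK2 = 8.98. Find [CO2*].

α₀ = 1 / (1 + K1/[H⁺] + K1K2/[H⁺]²) = 1 / (1 + 10^+2.01 + 10^+0.98)
   = 1 / (1 + 102.33 + 9.5499) = 1/112.88 = 0.008859
[CO2*] = α₀ × DIC = 0.008859 × 2.00 = 0.0177 mmol/kg = 17.7 μmol/kg

[CO2*] = 17.7 μmol/kg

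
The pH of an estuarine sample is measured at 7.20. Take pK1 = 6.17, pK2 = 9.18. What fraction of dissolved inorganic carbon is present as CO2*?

α₀ = 1 / (1 + K1/[H⁺] + K1K2/[H⁺]²) = 1 / (1 + 10^+1.03 + 10^-0.95)
   = 1 / (1 + 10.715 + 0.11220) = 1/11.827 = 0.08455

α₀ = 0.0845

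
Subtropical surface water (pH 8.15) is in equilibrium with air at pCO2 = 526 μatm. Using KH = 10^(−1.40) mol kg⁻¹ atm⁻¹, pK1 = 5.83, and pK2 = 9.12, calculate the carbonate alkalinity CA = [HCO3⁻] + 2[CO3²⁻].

CA = 5.31 mmol/kg

[CO2*] = KH · pCO2 = 10^(−1.40) × 526×10^-6 = 2.094×10^-5 mol/kg
α₀ = 1/(1 + K1/[H⁺] + K1K2/[H⁺]²) = 1/(1 + 10^+2.32 + 10^+1.35) = 0.004304
DIC = [CO2*]/α₀ = 2.094×10^-5 / 0.004304 = 4.865 mmol/kg
CA = (α₁ + 2α₂)·DIC = (0.8993 + 2×0.09637) × 4.865 = 5.31 mmol/kg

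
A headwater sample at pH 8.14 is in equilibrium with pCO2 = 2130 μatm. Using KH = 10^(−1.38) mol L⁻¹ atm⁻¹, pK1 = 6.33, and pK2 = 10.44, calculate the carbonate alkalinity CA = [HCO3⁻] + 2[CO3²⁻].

[CO2*] = KH · pCO2 = 10^(−1.38) × 2130×10^-6 = 8.879×10^-5 mol/L
α₀ = 1/(1 + K1/[H⁺] + K1K2/[H⁺]²) = 1/(1 + 10^+1.81 + 10^-0.49) = 0.01518
DIC = [CO2*]/α₀ = 8.879×10^-5 / 0.01518 = 5.850 mmol/L
CA = (α₁ + 2α₂)·DIC = (0.9799 + 2×0.004911) × 5.850 = 5.79 mmol/L

CA = 5.79 mmol/L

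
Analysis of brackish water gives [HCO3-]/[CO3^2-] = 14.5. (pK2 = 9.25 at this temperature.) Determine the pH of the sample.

From K2 = [H⁺][CO3^2-]/[HCO3-]:  pH = pK2 − log₁₀([HCO3-]/[CO3^2-])
log₁₀(14.5) = +1.161
pH = 9.25 − (+1.161) = 8.09

pH = 8.09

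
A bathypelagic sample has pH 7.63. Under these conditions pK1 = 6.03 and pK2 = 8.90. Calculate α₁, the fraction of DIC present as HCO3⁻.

α₁ = 0.927

α₁ = 1 / (1 + [H⁺]/K1 + K2/[H⁺]) = 1 / (1 + 10^-1.60 + 10^-1.27)
   = 1 / (1 + 0.025119 + 0.053703) = 1/1.0788 = 0.9269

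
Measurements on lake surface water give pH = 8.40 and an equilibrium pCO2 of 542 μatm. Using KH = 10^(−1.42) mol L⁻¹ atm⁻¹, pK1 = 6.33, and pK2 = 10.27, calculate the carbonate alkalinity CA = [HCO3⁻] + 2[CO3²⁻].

CA = 2.49 mmol/L

[CO2*] = KH · pCO2 = 10^(−1.42) × 542×10^-6 = 2.061×10^-5 mol/L
α₀ = 1/(1 + K1/[H⁺] + K1K2/[H⁺]²) = 1/(1 + 10^+2.07 + 10^+0.20) = 0.008328
DIC = [CO2*]/α₀ = 2.061×10^-5 / 0.008328 = 2.474 mmol/L
CA = (α₁ + 2α₂)·DIC = (0.9785 + 2×0.01320) × 2.474 = 2.49 mmol/L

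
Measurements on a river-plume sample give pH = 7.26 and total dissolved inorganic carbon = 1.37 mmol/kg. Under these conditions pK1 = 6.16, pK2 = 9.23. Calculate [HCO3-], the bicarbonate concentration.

[HCO3⁻] = 1.26 mmol/kg

α₁ = 1 / (1 + [H⁺]/K1 + K2/[H⁺]) = 1 / (1 + 10^-1.10 + 10^-1.97)
   = 1 / (1 + 0.079433 + 0.010715) = 1/1.0901 = 0.9173
[HCO3⁻] = α₁ × DIC = 0.9173 × 1.37 = 1.26 mmol/kg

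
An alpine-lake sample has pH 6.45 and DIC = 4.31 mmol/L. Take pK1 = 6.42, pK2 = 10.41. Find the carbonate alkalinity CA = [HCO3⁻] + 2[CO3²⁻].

CA = [HCO3⁻] + 2[CO3²⁻] = (α₁ + 2α₂)·DIC
At pH 6.45: [H⁺]/K1 = 10^-0.03 = 0.93325, K2/[H⁺] = 10^-3.96 = 0.00010965
α₁ = 1/(1 + 0.93325 + 0.00010965) = 1/1.9334 = 0.5172; α₂ = α₁·K2/[H⁺] = 5.671×10^-5
α₁ + 2α₂ = 0.5173
CA = 0.5173 × 4.31 = 2.23 mmol/L

CA = 2.23 mmol/L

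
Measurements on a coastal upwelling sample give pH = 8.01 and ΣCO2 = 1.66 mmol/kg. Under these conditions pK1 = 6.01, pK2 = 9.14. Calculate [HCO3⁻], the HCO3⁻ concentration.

α₁ = 1 / (1 + [H⁺]/K1 + K2/[H⁺]) = 1 / (1 + 10^-2.00 + 10^-1.13)
   = 1 / (1 + 0.010000 + 0.074131) = 1/1.0841 = 0.9224
[HCO3⁻] = α₁ × DIC = 0.9224 × 1.66 = 1.53 mmol/kg

[HCO3⁻] = 1.53 mmol/kg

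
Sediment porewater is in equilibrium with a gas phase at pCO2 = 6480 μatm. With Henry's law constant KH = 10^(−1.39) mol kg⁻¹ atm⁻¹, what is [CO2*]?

[CO2*] = 264 μmol/kg

KH = 10^(−1.39) = 4.074×10^-2 mol kg⁻¹ atm⁻¹
[CO2*] = KH · pCO2 = 4.074×10^-2 × 6480×10^-6 atm = 2.64×10^-4 mol/kg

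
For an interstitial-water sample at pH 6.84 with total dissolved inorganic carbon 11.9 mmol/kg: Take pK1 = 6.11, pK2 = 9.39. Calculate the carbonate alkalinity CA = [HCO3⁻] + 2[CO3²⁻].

CA = 10.1 mmol/kg

CA = [HCO3⁻] + 2[CO3²⁻] = (α₁ + 2α₂)·DIC
At pH 6.84: [H⁺]/K1 = 10^-0.73 = 0.18621, K2/[H⁺] = 10^-2.55 = 0.0028184
α₁ = 1/(1 + 0.18621 + 0.0028184) = 1/1.1890 = 0.8410; α₂ = α₁·K2/[H⁺] = 0.002370
α₁ + 2α₂ = 0.8458
CA = 0.8458 × 11.9 = 10.1 mmol/kg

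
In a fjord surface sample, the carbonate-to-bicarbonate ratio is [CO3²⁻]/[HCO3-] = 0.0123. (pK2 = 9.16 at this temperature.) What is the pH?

pH = 7.25

From K2 = [H⁺][CO3²⁻]/[HCO3-]:  pH = pK2 + log₁₀([CO3²⁻]/[HCO3-])
log₁₀(0.0123) = -1.910
pH = 9.16 + (-1.910) = 7.25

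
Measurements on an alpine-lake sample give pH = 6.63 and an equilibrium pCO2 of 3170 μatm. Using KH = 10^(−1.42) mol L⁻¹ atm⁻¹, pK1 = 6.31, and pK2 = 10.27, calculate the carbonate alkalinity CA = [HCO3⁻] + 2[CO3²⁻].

[CO2*] = KH · pCO2 = 10^(−1.42) × 3170×10^-6 = 1.205×10^-4 mol/L
α₀ = 1/(1 + K1/[H⁺] + K1K2/[H⁺]²) = 1/(1 + 10^+0.32 + 10^-3.32) = 0.3236
DIC = [CO2*]/α₀ = 1.205×10^-4 / 0.3236 = 0.3724 mmol/L
CA = (α₁ + 2α₂)·DIC = (0.6762 + 2×0.0001549) × 0.3724 = 0.252 mmol/L

CA = 0.252 mmol/L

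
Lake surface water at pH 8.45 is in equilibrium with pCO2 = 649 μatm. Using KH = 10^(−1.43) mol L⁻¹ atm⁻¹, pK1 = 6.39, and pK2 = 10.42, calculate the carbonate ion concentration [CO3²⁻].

[CO2*] = KH · pCO2 = 10^(−1.43) × 649×10^-6 = 2.411×10^-5 mol/L
α₀ = 1/(1 + K1/[H⁺] + K1K2/[H⁺]²) = 1/(1 + 10^+2.06 + 10^+0.09) = 0.008544
DIC = [CO2*]/α₀ = 2.411×10^-5 / 0.008544 = 2.822 mmol/L
[CO3²⁻] = α₂·DIC; α₂ = 0.01051, so [CO3²⁻] = 0.01051 × 2.822 = 0.0297 mmol/L

[CO3²⁻] = 0.0297 mmol/L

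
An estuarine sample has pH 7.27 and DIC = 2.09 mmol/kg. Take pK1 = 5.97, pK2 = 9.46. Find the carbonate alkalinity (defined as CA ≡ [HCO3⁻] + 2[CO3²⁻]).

CA = 2.00 mmol/kg

CA = [HCO3⁻] + 2[CO3²⁻] = (α₁ + 2α₂)·DIC
At pH 7.27: [H⁺]/K1 = 10^-1.30 = 0.050119, K2/[H⁺] = 10^-2.19 = 0.0064565
α₁ = 1/(1 + 0.050119 + 0.0064565) = 1/1.0566 = 0.9465; α₂ = α₁·K2/[H⁺] = 0.006111
α₁ + 2α₂ = 0.9587
CA = 0.9587 × 2.09 = 2.00 mmol/kg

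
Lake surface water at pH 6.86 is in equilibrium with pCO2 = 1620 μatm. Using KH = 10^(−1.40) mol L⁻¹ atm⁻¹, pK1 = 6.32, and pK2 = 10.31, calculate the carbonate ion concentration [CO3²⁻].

[CO3²⁻] = 0.0793 μmol/L

[CO2*] = KH · pCO2 = 10^(−1.40) × 1620×10^-6 = 6.449×10^-5 mol/L
α₀ = 1/(1 + K1/[H⁺] + K1K2/[H⁺]²) = 1/(1 + 10^+0.54 + 10^-2.91) = 0.2238
DIC = [CO2*]/α₀ = 6.449×10^-5 / 0.2238 = 0.2882 mmol/L
[CO3²⁻] = α₂·DIC; α₂ = 0.0002753, so [CO3²⁻] = 0.0002753 × 0.2882 = 7.93×10^-5 mmol/L = 0.0793 μmol/L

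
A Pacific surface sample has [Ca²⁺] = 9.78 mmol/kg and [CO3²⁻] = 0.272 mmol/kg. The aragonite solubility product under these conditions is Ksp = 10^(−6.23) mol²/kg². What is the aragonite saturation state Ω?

Ω = 4.52

Ksp = 10^(−6.23) = 5.888×10^-7
Ω = [Ca²⁺][CO3²⁻]/Ksp = (9.78×10^-3)(0.272×10^-3) / 5.888×10^-7 = 4.52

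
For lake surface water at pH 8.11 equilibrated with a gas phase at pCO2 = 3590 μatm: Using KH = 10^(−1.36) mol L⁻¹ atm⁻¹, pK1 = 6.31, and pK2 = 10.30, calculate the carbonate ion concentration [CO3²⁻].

[CO2*] = KH · pCO2 = 10^(−1.36) × 3590×10^-6 = 1.567×10^-4 mol/L
α₀ = 1/(1 + K1/[H⁺] + K1K2/[H⁺]²) = 1/(1 + 10^+1.80 + 10^-0.39) = 0.01550
DIC = [CO2*]/α₀ = 1.567×10^-4 / 0.01550 = 10.11 mmol/L
[CO3²⁻] = α₂·DIC; α₂ = 0.006316, so [CO3²⁻] = 0.006316 × 10.11 = 0.0638 mmol/L

[CO3²⁻] = 0.0638 mmol/L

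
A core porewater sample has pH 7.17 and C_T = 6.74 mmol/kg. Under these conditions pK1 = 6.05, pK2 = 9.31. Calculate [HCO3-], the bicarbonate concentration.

[HCO3⁻] = 6.22 mmol/kg

α₁ = 1 / (1 + [H⁺]/K1 + K2/[H⁺]) = 1 / (1 + 10^-1.12 + 10^-2.14)
   = 1 / (1 + 0.075858 + 0.0072444) = 1/1.0831 = 0.9233
[HCO3⁻] = α₁ × DIC = 0.9233 × 6.74 = 6.22 mmol/kg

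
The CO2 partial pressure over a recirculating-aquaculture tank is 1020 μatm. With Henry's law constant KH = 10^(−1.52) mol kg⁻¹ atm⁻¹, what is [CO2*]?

[CO2*] = 30.8 μmol/kg

KH = 10^(−1.52) = 3.020×10^-2 mol kg⁻¹ atm⁻¹
[CO2*] = KH · pCO2 = 3.020×10^-2 × 1020×10^-6 atm = 3.08×10^-5 mol/kg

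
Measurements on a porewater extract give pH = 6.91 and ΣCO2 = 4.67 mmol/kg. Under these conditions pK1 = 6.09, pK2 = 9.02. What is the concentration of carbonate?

[CO3²⁻] = 0.0313 mmol/kg

α₂ = 1 / (1 + [H⁺]/K2 + [H⁺]²/(K1K2)) = 1 / (1 + 10^+2.11 + 10^+1.29)
   = 1 / (1 + 128.82 + 19.498) = 1/149.32 = 0.006697
[CO3²⁻] = α₂ × DIC = 0.006697 × 4.67 = 0.0313 mmol/kg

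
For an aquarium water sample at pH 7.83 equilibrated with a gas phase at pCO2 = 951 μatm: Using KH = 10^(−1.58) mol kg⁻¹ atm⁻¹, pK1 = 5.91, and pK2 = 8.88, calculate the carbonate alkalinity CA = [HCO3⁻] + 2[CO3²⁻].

CA = 2.45 mmol/kg

[CO2*] = KH · pCO2 = 10^(−1.58) × 951×10^-6 = 2.501×10^-5 mol/kg
α₀ = 1/(1 + K1/[H⁺] + K1K2/[H⁺]²) = 1/(1 + 10^+1.92 + 10^+0.87) = 0.01092
DIC = [CO2*]/α₀ = 2.501×10^-5 / 0.01092 = 2.291 mmol/kg
CA = (α₁ + 2α₂)·DIC = (0.9081 + 2×0.08094) × 2.291 = 2.45 mmol/kg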